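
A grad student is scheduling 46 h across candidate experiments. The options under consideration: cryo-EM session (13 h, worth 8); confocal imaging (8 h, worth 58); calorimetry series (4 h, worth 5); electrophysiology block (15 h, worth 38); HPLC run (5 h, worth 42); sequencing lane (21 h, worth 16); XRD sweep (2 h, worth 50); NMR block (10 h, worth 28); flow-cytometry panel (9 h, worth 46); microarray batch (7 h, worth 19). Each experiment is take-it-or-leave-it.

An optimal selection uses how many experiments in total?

6

Best achievable expected citations is 253.
confocal imaging + electrophysiology block + HPLC run + XRD sweep + flow-cytometry panel + microarray batch hits 253 at 46 h.
All optima have 6 experiments.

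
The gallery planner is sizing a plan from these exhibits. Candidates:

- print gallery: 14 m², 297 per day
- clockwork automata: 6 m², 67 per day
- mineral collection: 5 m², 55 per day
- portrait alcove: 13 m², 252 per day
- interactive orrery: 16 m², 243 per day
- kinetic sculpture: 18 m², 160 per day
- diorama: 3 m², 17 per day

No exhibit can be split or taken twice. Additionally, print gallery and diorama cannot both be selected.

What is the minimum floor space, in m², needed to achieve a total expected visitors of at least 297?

14

Need the lightest bundle worth ≥ 297.
Taking print gallery gives 297 (≥ 297) for 14 m².
No combination under 14 m² hits 297.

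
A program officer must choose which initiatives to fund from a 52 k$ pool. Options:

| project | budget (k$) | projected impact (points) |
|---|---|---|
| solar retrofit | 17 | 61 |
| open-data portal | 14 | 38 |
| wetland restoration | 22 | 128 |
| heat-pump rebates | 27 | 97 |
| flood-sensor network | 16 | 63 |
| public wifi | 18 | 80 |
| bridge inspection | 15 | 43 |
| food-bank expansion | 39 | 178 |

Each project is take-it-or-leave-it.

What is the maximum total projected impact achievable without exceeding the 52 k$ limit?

229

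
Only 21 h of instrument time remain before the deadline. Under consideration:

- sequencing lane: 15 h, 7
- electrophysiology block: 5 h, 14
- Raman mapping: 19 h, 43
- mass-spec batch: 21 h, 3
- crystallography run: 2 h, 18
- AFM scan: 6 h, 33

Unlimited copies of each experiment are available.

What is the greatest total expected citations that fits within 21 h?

180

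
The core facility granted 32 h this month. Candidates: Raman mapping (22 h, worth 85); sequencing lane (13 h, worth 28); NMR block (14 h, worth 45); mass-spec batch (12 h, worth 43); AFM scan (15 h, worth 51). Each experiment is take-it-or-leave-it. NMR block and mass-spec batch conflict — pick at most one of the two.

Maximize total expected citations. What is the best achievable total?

The ratio heuristic lands on Raman mapping (85) but leaves 10 h idle.
Replace Raman mapping with NMR block + AFM scan: the trade gains 11 net, giving 96 at 29 h.

96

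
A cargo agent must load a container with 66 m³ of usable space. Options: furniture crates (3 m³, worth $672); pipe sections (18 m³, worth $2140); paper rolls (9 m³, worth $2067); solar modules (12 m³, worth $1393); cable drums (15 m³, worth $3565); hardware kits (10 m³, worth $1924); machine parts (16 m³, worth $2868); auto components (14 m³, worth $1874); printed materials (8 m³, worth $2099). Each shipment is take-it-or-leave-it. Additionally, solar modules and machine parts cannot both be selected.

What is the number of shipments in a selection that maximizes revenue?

The maximum revenue within 66 m³ is 13195.
For example furniture crates + paper rolls + cable drums + hardware kits + machine parts + printed materials achieves it, using 61 m³.
Any selection reaching 13195 contains exactly 6 shipments.

6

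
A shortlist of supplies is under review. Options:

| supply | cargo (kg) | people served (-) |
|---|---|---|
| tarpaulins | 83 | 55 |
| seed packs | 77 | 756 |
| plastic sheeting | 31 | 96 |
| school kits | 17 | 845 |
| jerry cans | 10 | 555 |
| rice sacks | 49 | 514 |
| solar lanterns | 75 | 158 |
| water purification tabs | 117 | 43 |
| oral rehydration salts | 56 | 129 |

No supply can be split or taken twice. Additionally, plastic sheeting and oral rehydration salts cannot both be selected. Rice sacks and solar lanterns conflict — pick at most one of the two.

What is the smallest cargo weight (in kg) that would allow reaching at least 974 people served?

Minimise kg subject to total people served ≥ 974.
Taking school kits + jerry cans gives 1400 (≥ 974) for 27 kg.
Below 27 kg the best achievable stays under 974.

27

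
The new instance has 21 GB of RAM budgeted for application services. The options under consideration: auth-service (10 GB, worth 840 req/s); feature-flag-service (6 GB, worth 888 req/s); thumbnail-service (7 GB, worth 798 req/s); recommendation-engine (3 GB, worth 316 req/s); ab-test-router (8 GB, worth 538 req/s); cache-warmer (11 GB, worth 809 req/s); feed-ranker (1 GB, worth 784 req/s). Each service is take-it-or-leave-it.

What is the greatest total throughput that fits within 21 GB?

2828

A density-first pass picks feature-flag-service + thumbnail-service + recommendation-engine + feed-ranker — 2786 at 17 GB.
The 7 GB tied up in thumbnail-service is better spent on auth-service — total rises to 2828 (20 GB).
Every other selection either busts 21 GB or fails to beat 2828.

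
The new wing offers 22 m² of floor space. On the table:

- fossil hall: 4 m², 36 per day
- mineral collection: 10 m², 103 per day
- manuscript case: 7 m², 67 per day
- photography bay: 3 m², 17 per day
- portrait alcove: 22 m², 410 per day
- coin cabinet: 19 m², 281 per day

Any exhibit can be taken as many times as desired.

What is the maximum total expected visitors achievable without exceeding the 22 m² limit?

Density check — portrait alcove 18.64, coin cabinet 14.79, mineral collection 10.30, manuscript case 9.57 are the best per m².
Portrait alcove uses 22 of the 22 m² and totals 410.
Every other selection either busts 22 m² or fails to beat 410.

410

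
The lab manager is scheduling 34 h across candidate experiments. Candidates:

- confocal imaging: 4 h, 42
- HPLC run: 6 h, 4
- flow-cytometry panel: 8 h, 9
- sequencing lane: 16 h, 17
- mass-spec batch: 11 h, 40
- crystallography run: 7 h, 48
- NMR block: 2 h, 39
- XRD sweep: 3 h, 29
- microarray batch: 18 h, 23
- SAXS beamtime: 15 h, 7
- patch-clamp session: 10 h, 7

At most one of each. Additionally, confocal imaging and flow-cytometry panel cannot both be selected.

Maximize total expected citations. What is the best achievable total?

Taking confocal imaging + HPLC run + mass-spec batch + crystallography run + NMR block + XRD sweep: 33 h used, 202 in expected citations.

202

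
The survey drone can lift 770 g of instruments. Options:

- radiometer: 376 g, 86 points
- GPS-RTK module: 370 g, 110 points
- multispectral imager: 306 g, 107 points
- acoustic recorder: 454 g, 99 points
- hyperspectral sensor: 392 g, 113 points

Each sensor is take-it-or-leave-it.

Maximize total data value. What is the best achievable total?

223

By data value per g: multispectral imager 0.35, GPS-RTK module 0.30, hyperspectral sensor 0.29, radiometer 0.23 lead.
A density-first pass picks GPS-RTK module + multispectral imager — 217 at 676 g.
Replace multispectral imager with hyperspectral sensor: the trade gains 6 net, giving 223 at 762 g.
Runner-up multispectral imager + hyperspectral sensor tops out at 220.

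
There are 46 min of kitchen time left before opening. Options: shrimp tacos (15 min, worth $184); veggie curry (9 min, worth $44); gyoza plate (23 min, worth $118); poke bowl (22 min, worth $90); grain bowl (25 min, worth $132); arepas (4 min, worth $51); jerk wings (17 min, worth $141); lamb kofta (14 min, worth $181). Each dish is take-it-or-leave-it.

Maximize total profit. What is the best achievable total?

506

Greedy by ratio would take shrimp tacos + veggie curry + arepas + lamb kofta: 42 min used, total 460.
The 13 min tied up in veggie curry and arepas is better spent on jerk wings — total rises to 506 (46 min).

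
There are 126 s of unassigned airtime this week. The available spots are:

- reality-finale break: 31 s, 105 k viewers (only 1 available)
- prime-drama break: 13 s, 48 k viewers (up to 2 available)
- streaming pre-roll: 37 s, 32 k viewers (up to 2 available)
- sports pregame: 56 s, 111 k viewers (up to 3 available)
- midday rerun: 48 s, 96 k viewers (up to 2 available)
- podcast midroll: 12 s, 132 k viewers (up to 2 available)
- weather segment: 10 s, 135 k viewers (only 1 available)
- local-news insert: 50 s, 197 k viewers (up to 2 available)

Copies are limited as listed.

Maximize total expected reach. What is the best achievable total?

Taking the top-ratio spots first gives 2×prime-drama break + 2×podcast midroll + weather segment + local-news insert for 692 (110 s).
Replace 2×prime-drama break with reality-finale break: the trade gains 9 net, giving 701 at 115 s.
Nothing else within 126 s beats 701.

701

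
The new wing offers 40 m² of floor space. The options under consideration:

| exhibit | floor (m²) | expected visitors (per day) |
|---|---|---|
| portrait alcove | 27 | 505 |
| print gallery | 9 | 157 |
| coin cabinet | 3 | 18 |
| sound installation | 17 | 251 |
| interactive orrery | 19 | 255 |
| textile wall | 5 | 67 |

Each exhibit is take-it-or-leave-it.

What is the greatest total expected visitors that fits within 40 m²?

680

Taking portrait alcove + print gallery + coin cabinet: 39 m² used, 680 in expected visitors.
Next best is portrait alcove + print gallery at 662 (36 m²) — short by 18.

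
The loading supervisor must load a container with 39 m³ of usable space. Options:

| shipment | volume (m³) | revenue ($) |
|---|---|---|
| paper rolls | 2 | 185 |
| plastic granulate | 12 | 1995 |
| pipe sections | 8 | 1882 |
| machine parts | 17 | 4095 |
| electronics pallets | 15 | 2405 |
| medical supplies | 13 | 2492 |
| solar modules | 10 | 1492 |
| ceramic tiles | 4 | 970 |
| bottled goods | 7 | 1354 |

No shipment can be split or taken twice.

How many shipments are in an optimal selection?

5

Optimal total is 8486.
For example paper rolls + pipe sections + machine parts + ceramic tiles + bottled goods achieves it, using 38 m³.
All optima have 5 shipments.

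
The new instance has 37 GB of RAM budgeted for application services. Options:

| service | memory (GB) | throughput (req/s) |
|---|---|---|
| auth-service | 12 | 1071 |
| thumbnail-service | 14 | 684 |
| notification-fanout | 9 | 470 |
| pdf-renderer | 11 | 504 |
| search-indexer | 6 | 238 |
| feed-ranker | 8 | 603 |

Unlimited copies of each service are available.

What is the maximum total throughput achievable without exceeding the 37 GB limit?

By throughput per GB: auth-service 89.25, feed-ranker 75.38, notification-fanout 52.22, thumbnail-service 48.86 lead.
The ratio ordering already packs tightly: 3×auth-service, 36 GB, 3213.
Every other selection either busts 37 GB or fails to beat 3213.

3213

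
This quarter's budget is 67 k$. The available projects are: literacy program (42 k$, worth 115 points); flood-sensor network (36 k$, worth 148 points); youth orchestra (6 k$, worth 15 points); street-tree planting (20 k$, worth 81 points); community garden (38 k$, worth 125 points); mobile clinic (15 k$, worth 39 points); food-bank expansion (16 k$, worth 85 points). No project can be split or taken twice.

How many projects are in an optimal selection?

3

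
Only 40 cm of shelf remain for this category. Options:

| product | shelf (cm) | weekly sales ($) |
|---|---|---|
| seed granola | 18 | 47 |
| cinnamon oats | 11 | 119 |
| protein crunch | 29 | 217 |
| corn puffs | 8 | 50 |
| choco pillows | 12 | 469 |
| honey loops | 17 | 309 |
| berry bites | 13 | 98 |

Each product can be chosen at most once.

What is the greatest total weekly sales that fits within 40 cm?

Cinnamon oats + choco pillows + honey loops uses 40 of the 40 cm and totals 897.

897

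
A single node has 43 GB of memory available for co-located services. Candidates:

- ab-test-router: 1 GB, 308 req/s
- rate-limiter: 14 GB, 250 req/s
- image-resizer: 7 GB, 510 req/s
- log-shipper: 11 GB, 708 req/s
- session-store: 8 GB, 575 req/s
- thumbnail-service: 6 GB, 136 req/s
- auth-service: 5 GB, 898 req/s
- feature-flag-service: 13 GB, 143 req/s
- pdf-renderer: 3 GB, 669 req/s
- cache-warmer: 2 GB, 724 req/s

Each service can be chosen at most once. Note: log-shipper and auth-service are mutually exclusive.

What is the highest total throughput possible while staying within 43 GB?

3934

Best packing: ab-test-router + rate-limiter + image-resizer + session-store + auth-service + pdf-renderer + cache-warmer — 40 GB, 3934 total.
Runner-up ab-test-router + image-resizer + session-store + auth-service + feature-flag-service + pdf-renderer + cache-warmer tops out at 3827.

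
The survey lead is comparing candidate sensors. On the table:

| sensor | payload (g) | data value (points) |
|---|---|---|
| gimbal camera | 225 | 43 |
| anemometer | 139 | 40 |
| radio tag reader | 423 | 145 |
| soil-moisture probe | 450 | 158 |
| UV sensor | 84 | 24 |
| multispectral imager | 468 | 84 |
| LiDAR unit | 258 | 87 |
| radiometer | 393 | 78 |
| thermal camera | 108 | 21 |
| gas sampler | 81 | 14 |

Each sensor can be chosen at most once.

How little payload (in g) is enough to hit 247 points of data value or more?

765

Minimise g subject to total data value ≥ 247.
Taking radio tag reader + UV sensor + LiDAR unit gives 256 (≥ 247) for 765 g.
Below 765 g the best achievable stays under 247.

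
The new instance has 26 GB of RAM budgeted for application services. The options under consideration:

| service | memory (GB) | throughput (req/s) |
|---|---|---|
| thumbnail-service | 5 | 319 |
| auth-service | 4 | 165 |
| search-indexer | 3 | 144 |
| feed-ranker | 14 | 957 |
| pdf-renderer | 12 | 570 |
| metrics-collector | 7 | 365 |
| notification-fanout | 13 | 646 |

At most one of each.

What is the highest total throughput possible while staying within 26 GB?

1641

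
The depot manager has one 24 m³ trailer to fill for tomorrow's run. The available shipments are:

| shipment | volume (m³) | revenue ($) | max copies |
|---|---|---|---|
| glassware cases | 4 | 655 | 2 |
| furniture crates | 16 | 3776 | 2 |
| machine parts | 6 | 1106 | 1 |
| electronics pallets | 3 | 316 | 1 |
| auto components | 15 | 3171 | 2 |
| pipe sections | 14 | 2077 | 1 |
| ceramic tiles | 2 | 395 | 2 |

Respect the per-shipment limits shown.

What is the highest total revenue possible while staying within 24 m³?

5277

A density-first pass picks glassware cases + furniture crates + 2×ceramic tiles — 5221 at 24 m³.
The 6 m³ tied up in glassware cases and ceramic tiles is better spent on machine parts — total rises to 5277 (24 m³).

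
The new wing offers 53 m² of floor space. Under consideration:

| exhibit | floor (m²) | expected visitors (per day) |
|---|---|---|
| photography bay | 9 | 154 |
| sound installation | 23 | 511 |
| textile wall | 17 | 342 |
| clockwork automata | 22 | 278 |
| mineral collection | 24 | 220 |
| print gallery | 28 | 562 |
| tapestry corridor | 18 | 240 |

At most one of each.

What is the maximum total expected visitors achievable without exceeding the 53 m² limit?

Ranking by ratio (expected visitors/m²): sound installation 22.22, textile wall 20.12, print gallery 20.07, photography bay 17.11.
A density-first pass picks photography bay + sound installation + textile wall — 1007 at 49 m².
The 26 m² tied up in photography bay and textile wall is better spent on print gallery — total rises to 1073 (51 m²).
The closest alternative, photography bay + sound installation + textile wall, reaches only 1007.

1073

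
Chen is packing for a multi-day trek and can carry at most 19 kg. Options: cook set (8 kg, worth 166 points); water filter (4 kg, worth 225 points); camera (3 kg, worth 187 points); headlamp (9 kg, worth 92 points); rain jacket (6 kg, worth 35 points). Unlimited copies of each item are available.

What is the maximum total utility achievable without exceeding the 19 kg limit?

1160

Ranking by ratio (utility/kg): camera 62.33, water filter 56.25, cook set 20.75, headlamp 10.22.
The ratio heuristic lands on 6×camera (1122) but leaves 1 kg idle.
The 3 kg tied up in camera is better spent on water filter — total rises to 1160 (19 kg).
That's the maximum — no swap from here does better than 1160.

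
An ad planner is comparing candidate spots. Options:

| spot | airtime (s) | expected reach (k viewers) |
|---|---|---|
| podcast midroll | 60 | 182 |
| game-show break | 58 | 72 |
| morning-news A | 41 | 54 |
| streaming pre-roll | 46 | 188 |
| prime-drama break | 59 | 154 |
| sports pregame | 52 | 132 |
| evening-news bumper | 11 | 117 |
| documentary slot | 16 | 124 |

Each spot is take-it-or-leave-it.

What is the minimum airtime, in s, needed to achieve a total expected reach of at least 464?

114

Need the lightest bundle worth ≥ 464.
morning-news A + streaming pre-roll + evening-news bumper + documentary slot: 483 expected reach at 114 s.
Any bundle with less than 114 s falls short of 464.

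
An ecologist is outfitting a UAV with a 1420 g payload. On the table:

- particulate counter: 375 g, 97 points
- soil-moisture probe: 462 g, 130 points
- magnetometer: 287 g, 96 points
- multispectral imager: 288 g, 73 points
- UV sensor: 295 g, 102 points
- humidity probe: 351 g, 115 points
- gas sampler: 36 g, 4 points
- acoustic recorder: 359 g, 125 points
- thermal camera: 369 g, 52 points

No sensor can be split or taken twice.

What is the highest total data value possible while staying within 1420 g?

453

Taking the top-ratio sensors first gives magnetometer + UV sensor + humidity probe + gas sampler + acoustic recorder for 442 (1328 g).
The 387 g tied up in humidity probe and gas sampler is better spent on soil-moisture probe — total rises to 453 (1403 g).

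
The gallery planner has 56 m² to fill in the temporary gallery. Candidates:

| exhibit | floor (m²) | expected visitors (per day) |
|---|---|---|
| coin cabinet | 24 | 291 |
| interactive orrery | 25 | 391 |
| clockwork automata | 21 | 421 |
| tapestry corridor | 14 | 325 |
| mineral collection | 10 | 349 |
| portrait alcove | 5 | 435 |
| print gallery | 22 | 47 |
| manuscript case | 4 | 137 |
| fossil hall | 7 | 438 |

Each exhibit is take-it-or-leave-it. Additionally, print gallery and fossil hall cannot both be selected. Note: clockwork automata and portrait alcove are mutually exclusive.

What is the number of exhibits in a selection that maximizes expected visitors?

5

The maximum expected visitors within 56 m² is 1750.
For example interactive orrery + mineral collection + portrait alcove + manuscript case + fossil hall achieves it, using 51 m².
All optima have 5 exhibits.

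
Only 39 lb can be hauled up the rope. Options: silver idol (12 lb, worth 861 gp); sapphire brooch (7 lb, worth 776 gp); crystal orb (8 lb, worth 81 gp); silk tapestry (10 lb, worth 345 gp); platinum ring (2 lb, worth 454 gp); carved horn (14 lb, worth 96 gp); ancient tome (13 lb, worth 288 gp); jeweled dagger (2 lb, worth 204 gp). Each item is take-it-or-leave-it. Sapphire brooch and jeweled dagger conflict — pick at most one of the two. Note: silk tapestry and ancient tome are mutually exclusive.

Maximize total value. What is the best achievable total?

2517

Best packing: silver idol + sapphire brooch + crystal orb + silk tapestry + platinum ring — 39 lb, 2517 total.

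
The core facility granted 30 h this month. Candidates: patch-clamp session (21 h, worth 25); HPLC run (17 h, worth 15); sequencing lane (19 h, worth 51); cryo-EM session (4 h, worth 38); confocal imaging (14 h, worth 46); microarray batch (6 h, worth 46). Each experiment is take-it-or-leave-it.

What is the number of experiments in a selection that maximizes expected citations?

The maximum expected citations within 30 h is 135.
sequencing lane + cryo-EM session + microarray batch hits 135 at 29 h.
Any selection reaching 135 contains exactly 3 experiments.

3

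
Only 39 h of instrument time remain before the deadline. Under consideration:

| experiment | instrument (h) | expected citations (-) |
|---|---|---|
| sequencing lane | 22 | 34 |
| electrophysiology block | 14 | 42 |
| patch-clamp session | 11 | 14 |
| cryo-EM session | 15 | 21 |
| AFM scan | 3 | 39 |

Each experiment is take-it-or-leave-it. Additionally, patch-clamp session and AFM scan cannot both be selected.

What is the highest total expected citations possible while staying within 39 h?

115

Ranking by ratio (expected citations/h): AFM scan 13.00, electrophysiology block 3.00, sequencing lane 1.55, cryo-EM session 1.40.
Best packing: sequencing lane + electrophysiology block + AFM scan — 39 h, 115 total.
No other feasible combination exceeds 115.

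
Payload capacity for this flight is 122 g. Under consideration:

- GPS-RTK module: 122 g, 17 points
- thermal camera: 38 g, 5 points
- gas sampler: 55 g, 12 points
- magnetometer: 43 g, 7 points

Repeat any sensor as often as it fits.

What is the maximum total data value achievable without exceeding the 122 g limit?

2×gas sampler uses 110 of the 122 g and totals 24.
Every other selection either busts 122 g or fails to beat 24.

24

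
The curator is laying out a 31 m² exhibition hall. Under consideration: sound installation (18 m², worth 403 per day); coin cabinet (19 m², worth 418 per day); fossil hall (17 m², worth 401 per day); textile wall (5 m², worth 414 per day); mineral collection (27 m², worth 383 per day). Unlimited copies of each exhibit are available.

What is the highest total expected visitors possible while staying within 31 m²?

2484

Density check — textile wall 82.80, fossil hall 23.59, sound installation 22.39, coin cabinet 22.00 are the best per m².
The ratio ordering already packs tightly: 6×textile wall, 30 m², 2484.
Nothing else within 31 m² beats 2484.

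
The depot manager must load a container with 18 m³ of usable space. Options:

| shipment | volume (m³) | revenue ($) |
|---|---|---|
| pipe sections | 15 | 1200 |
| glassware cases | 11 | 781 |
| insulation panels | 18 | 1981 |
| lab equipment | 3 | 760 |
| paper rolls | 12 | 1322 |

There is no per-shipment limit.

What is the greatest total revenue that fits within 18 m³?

By revenue per m³: lab equipment 253.33, paper rolls 110.17, insulation panels 110.06, pipe sections 80.00 lead.
Best packing: 6×lab equipment — 18 m³, 4560 total.
Nothing else within 18 m³ beats 4560.

4560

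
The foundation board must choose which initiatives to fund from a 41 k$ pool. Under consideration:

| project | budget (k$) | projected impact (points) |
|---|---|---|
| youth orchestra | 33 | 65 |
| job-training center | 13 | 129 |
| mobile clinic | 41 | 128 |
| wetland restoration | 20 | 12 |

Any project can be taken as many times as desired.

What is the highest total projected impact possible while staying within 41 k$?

Ranking by ratio (projected impact/k$): job-training center 9.92, mobile clinic 3.12, youth orchestra 1.97, wetland restoration 0.60.
The ratio ordering already packs tightly: 3×job-training center, 39 k$, 387.
That's the maximum — no swap from here does better than 387.

387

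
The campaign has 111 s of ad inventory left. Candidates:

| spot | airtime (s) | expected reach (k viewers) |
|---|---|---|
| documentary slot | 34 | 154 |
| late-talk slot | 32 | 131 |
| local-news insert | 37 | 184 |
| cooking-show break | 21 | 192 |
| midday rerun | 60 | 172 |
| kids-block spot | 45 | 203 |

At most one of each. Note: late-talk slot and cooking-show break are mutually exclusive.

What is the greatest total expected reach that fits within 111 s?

579

The ratio heuristic lands on documentary slot + local-news insert + cooking-show break (530) but leaves 19 s idle.
The 34 s tied up in documentary slot is better spent on kids-block spot — total rises to 579 (103 s).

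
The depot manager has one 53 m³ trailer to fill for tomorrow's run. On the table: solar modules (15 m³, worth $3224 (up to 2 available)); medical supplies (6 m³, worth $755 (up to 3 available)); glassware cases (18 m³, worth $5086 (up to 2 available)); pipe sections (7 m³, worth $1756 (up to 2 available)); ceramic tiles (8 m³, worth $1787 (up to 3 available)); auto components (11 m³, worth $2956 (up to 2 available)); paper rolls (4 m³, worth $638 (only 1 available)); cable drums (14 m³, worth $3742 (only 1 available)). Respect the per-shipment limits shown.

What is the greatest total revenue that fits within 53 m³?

13914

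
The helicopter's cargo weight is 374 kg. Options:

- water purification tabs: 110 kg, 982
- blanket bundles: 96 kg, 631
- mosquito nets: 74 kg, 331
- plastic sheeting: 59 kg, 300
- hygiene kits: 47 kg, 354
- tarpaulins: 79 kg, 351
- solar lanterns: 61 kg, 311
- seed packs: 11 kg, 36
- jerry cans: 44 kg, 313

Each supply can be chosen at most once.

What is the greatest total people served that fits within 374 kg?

Density check — water purification tabs 8.93, hygiene kits 7.53, jerry cans 7.11 are the best per kg.
Taking water purification tabs + blanket bundles + hygiene kits + solar lanterns + seed packs + jerry cans: 369 kg used, 2627 in people served.
Nothing else within 374 kg beats 2627.

2627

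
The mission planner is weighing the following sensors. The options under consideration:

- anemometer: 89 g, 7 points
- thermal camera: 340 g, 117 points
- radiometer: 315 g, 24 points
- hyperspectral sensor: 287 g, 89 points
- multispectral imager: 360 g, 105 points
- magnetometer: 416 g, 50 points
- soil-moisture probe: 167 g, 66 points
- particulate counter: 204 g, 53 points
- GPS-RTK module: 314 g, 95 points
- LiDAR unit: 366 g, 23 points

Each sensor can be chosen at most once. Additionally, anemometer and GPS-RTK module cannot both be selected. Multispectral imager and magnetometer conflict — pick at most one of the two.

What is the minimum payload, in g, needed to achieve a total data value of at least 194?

627

Minimise g subject to total data value ≥ 194.
thermal camera + hyperspectral sensor reaches 206 using 627 g.
No combination under 627 g hits 194.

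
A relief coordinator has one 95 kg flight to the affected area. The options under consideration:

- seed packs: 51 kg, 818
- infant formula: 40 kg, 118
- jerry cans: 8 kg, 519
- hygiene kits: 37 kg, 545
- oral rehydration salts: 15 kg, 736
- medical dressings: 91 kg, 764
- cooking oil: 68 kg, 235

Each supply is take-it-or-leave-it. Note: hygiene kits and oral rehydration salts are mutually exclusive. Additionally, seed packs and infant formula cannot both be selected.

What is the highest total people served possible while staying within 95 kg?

2073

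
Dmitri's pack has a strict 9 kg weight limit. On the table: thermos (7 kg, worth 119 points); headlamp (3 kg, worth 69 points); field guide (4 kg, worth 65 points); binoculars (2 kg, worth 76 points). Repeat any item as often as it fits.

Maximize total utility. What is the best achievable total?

The ratio ordering already packs tightly: 4×binoculars, 8 kg, 304.

304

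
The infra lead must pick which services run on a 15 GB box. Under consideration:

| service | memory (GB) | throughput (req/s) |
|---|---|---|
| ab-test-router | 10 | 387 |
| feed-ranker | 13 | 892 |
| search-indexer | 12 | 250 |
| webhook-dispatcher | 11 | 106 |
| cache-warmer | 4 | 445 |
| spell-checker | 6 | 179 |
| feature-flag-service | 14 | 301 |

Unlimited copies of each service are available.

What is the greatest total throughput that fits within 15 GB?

1335

3×cache-warmer uses 12 of the 15 GB and totals 1335.
That's the maximum — no swap from here does better than 1335.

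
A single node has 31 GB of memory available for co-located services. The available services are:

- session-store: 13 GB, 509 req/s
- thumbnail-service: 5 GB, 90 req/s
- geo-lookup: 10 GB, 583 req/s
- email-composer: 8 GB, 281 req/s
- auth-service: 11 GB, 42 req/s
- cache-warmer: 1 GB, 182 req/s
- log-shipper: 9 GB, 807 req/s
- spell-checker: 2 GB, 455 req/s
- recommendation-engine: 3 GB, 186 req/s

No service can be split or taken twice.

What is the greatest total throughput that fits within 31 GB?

2308

Density check — spell-checker 227.50, cache-warmer 182.00, log-shipper 89.67 are the best per GB.
The ratio heuristic lands on thumbnail-service + geo-lookup + cache-warmer + log-shipper + spell-checker + recommendation-engine (2303) but leaves 1 GB idle.
The 8 GB tied up in thumbnail-service and recommendation-engine is better spent on email-composer — total rises to 2308 (30 GB).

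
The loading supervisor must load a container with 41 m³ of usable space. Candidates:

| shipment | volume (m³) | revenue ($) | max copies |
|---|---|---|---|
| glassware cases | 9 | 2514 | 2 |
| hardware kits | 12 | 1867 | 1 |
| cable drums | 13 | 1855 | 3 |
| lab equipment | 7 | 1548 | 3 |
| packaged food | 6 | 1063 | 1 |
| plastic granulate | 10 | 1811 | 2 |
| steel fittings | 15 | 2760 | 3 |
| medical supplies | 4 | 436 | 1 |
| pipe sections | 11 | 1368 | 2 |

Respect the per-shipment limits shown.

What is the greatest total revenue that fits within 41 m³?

9672

Best packing: 2×glassware cases + 3×lab equipment — 39 m³, 9672 total.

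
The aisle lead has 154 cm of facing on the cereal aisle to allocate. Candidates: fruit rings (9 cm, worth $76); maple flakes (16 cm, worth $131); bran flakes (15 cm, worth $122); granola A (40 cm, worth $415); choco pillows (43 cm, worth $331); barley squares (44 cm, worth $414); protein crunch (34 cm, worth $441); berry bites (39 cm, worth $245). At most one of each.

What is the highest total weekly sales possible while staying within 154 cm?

Filling by ratio: fruit rings + maple flakes + granola A + barley squares + protein crunch for 1477, with 11 cm left unused.
The 9 cm tied up in fruit rings is better spent on bran flakes — total rises to 1523 (149 cm).

1523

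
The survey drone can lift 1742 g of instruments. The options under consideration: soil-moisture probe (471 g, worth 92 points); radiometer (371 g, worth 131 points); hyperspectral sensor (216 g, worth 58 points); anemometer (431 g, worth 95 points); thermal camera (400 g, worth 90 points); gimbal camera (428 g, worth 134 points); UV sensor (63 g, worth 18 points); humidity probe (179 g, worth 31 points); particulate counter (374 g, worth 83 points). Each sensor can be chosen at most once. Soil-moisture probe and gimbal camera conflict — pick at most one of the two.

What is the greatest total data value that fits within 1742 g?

The ratio heuristic lands on radiometer + hyperspectral sensor + thermal camera + gimbal camera + UV sensor + humidity probe (462) but leaves 85 g idle.
The 395 g tied up in hyperspectral sensor and humidity probe is better spent on anemometer — total rises to 468 (1693 g).
That's the maximum — no feasible swap from here does better than 468.

468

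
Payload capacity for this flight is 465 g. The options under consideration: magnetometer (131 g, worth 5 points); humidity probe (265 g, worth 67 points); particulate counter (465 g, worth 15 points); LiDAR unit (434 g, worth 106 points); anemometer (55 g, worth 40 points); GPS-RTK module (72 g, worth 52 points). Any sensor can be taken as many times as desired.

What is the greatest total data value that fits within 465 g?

Filling by ratio: 8×anemometer for 320, with 25 g left unused.
Dropping anemometer frees 55 g; slotting in GPS-RTK module (72 g) lifts the total to 332 at 457 g.

332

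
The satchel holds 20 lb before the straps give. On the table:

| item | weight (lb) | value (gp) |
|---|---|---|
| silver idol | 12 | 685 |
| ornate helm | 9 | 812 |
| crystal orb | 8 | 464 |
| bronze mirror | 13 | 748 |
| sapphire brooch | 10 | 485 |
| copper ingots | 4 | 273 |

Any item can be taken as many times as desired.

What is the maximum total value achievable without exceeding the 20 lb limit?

1624

By value per lb: ornate helm 90.22, copper ingots 68.25, crystal orb 58.00, bronze mirror 57.54 lead.
2×ornate helm uses 18 of the 20 lb and totals 1624.
The spare 2 lb is too small for any remaining item, and no exchange beats 1624.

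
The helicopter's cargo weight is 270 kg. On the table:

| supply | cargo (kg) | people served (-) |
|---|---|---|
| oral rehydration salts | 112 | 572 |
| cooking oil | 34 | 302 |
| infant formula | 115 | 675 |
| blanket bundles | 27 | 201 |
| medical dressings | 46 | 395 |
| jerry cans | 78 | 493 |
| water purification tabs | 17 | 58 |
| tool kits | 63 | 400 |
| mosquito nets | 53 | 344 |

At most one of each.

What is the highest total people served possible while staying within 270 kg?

Density check — cooking oil 8.88, medical dressings 8.59, blanket bundles 7.44 are the best per kg.
Filling by ratio: cooking oil + blanket bundles + medical dressings + water purification tabs + tool kits + mosquito nets for 1700, with 30 kg left unused.
The 53 kg tied up in mosquito nets is better spent on jerry cans — total rises to 1849 (265 kg).
Runner-up blanket bundles + medical dressings + jerry cans + tool kits + mosquito nets tops out at 1833.

1849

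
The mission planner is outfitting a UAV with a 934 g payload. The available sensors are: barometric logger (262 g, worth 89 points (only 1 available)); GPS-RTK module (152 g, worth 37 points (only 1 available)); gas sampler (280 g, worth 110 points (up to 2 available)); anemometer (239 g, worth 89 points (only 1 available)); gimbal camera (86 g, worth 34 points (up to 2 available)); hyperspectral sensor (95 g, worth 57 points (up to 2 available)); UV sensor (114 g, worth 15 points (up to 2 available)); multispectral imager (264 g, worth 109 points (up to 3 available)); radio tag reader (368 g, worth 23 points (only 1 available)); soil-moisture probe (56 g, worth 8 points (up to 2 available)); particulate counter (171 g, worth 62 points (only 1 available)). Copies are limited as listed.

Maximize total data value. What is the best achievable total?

402

A density-first pass picks 2×gimbal camera + 2×hyperspectral sensor + 2×multispectral imager — 400 at 890 g.
Replace 2×multispectral imager with 2×gas sampler: the trade gains 2 net, giving 402 at 922 g.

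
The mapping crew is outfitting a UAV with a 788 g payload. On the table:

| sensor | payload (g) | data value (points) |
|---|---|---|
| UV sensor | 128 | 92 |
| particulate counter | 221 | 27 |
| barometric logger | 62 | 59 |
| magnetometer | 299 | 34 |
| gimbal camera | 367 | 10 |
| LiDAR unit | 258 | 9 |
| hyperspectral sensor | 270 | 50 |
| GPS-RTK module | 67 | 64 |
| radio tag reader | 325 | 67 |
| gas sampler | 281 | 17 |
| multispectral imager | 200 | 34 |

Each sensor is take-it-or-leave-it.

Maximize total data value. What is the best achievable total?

316

Ranking by ratio (data value/g): GPS-RTK module 0.96, barometric logger 0.95, UV sensor 0.72, radio tag reader 0.21.
The ratio ordering already packs tightly: UV sensor + barometric logger + GPS-RTK module + radio tag reader + multispectral imager, 782 g, 316.
The spare 6 g is too small for any remaining sensor, and no exchange beats 316.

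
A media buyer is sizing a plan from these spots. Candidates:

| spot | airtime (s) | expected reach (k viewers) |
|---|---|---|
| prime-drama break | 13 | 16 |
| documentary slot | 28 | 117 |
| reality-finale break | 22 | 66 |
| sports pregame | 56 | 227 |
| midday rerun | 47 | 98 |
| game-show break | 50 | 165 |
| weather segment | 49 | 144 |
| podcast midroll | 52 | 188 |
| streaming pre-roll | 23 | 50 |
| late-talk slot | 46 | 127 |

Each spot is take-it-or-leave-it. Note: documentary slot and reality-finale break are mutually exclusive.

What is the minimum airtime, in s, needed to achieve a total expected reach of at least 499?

Need the lightest bundle worth ≥ 499.
documentary slot + sports pregame + game-show break: 509 expected reach at 134 s.
Below 134 s the best achievable stays under 499.

134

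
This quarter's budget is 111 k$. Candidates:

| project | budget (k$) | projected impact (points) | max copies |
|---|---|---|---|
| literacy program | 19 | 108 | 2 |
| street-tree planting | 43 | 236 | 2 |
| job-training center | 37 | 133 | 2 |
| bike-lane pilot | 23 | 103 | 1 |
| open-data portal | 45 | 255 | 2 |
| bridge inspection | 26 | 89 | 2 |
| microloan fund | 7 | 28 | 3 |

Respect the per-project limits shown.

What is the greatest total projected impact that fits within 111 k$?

Density check — literacy program 5.68, open-data portal 5.67, street-tree planting 5.49, bike-lane pilot 4.48 are the best per k$.
A density-first pass picks 2×literacy program + bike-lane pilot + open-data portal — 574 at 106 k$.
Dropping literacy program and bike-lane pilot frees 42 k$; slotting in open-data portal (45 k$) lifts the total to 618 at 109 k$.

618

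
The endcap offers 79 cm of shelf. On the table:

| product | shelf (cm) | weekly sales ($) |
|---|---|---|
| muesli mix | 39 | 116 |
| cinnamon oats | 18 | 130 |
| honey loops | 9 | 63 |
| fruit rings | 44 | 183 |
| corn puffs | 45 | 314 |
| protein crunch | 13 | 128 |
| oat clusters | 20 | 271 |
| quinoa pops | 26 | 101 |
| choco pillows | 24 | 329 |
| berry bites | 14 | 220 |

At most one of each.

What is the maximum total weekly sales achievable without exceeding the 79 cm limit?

By weekly sales per cm: berry bites 15.71, choco pillows 13.71, oat clusters 13.55 lead.
A density-first pass picks protein crunch + oat clusters + choco pillows + berry bites — 948 at 71 cm.
Dropping protein crunch frees 13 cm; slotting in cinnamon oats (18 cm) lifts the total to 950 at 76 cm.
The spare 3 cm is too small for any remaining product, and no exchange beats 950.

950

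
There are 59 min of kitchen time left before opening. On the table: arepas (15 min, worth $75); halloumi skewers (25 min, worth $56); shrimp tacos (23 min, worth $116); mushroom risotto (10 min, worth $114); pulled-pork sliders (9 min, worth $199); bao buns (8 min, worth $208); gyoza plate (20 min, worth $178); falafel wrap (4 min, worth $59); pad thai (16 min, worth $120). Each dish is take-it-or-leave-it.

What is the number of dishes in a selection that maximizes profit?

5

The maximum profit within 59 min is 764.
For example pulled-pork sliders + bao buns + gyoza plate + falafel wrap + pad thai achieves it, using 57 min.
All optima have 5 dishes.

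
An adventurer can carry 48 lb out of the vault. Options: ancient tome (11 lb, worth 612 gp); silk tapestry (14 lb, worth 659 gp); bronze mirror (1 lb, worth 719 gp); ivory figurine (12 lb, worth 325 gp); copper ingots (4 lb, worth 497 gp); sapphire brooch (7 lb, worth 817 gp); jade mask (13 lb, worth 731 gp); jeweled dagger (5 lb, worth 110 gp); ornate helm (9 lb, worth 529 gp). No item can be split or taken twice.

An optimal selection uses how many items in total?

6

The maximum value within 48 lb is 3952.
silk tapestry + bronze mirror + copper ingots + sapphire brooch + jade mask + ornate helm hits 3952 at 48 lb.
All optima have 6 items.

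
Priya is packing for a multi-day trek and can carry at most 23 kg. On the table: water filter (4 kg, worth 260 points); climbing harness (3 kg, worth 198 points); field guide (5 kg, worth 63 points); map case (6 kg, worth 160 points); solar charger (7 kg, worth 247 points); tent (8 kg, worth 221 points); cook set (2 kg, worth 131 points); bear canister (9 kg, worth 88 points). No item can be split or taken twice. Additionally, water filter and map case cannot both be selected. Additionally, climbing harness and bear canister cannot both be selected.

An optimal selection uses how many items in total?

4

Optimal total is 926.
For example water filter + climbing harness + solar charger + tent achieves it, using 22 kg.
Any selection reaching 926 contains exactly 4 items.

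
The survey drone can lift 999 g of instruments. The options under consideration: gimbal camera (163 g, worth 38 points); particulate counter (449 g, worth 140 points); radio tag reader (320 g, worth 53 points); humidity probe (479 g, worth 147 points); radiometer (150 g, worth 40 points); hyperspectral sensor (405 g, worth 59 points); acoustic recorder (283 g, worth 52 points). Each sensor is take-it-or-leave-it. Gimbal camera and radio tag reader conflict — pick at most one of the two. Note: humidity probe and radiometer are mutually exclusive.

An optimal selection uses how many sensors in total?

2

The maximum data value within 999 g is 287.
One optimal bundle: particulate counter + humidity probe (928 g).
All optima have 2 sensors.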